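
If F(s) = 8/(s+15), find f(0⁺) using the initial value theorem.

f(0⁺) = lim_{s→∞} s·8/(s+15) = lim_{s→∞} 8s/(s+15) = 8

Final answer: 8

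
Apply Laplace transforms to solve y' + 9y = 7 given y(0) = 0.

sY + 9Y = 7/s. Y = 7/(s(s+9)). Partial fractions: Y = 7/9/s - 7/9/(s+9)

Final answer: y(t) = 7/9(1 - e^(-9t))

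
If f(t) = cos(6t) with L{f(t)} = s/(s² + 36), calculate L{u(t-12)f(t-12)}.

Time shift theorem: L{u(t-a)f(t-a)} = e^(-as)F(s). Here a=12, F(s) = s/(s² + 36), so L{u(t-12)f(t-12)} = e^(-12s)·s/(s² + 36)

Final answer: e^(-12s)·s/(s² + 36)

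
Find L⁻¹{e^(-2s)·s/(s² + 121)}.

L⁻¹{s/(s² + 121)} = cos(11t). By the time shift theorem, L⁻¹{e^(-as)F(s)} = u(t-a)f(t-a) with a=2, so L⁻¹{e^(-2s)·s/(s² + 121)} = u(t-2)·cos(11(t-2))

Final answer: u(t-2)·cos(11(t-2))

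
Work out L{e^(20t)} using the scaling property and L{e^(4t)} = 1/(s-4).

Using L{f(at)} = (1/a)F(s/a) with a=5 and f(t) = e^(4t): L{e^(20t)} = (1/5) · 1/((s/5)-4) = (1/5) · 5/(s-20) = 1/(s-20)

Final answer: 1/(s-20)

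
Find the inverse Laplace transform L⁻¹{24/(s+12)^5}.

L⁻¹{n!/(s-a)^(n+1)} = t^n·e^(at), so L⁻¹{24/(s+12)^5} = t^4·e^(-12t)

Final answer: t^4·e^(-12t)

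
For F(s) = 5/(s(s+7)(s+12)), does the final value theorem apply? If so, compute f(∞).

Poles of sF(s) = 5/((s+7)(s+12)) are at s = -7 and s = -12, both in the left half-plane. Theorem applies. f(∞) = lim_{s→0} sF(s) = 5/(7·12) = 5/84

Final answer: 5/84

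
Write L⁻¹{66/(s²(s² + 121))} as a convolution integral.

66/(s²(s² + 121)) = (1/s²)·(66/(s² + 121)) = L{t}·L{6·sin(11t)}. So f(t) = t*(6·sin(11t)) = ∫₀ᵗ 6τ·sin(11(t-τ)) dτ

Final answer: ∫₀ᵗ 6τ·sin(11(t-τ)) dτ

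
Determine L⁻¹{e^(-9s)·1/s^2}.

L⁻¹{1/s^2} = t. By the time shift theorem, L⁻¹{e^(-as)F(s)} = u(t-a)f(t-a) with a=9, so L⁻¹{e^(-9s)·1/s^2} = u(t-9)·(t-9)

Final answer: u(t-9)·(t-9)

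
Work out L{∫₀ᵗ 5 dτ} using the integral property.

L{∫₀ᵗ f(τ)dτ} = F(s)/s with f(t) = 5. F(s) = 5/s, so L{∫₀ᵗ 5 dτ} = (5/s)/s = 5/s². (Check: ∫₀ᵗ 5 dτ = 5t.)

Final answer: 5/s²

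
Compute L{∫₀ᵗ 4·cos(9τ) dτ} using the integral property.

L{∫₀ᵗ f(τ)dτ} = F(s)/s with F(s) = 4s/(s² + 81), so the result is (4s/(s² + 81))/s = 4/(s² + 81)

Final answer: 4/(s² + 81)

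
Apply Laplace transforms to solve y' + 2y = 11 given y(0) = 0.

sY + 2Y = 11/s. Y = 11/(s(s+2)). Partial fractions: Y = 11/2/s - 11/2/(s+2)

Final answer: y(t) = 11/2(1 - e^(-2t))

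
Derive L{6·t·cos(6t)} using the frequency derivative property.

L{cos(6t)} = s/(s² + 36). Derivative: d/ds[s/(s² + 36)] = [(s² + 36) - s·2s]/(s² + 36)² = (36 - s²)/(s² + 36)². So L{t·cos(6t)} = -F'(s) = (s² - 36)/(s² + 36)². Then L{6·t·cos(6t)} = 6·(s² - 36)/(s² + 36)²

Final answer: 6·(s² - 36)/(s² + 36)²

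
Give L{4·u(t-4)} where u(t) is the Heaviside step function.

L{u(t-a)} = e^(-as)/s. Here a=4, so L{u(t-4)} = e^(-4s)/s, and L{4·u(t-4)} = 4·e^(-4s)/s

Final answer: 4·e^(-4s)/s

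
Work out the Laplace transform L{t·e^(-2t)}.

L{t^n·e^(at)} = n!/(s-a)^(n+1), so L{t·e^(-2t)} = 1/(s+2)^2

Final answer: 1/(s+2)^2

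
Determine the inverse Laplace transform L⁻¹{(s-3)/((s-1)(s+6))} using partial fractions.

Using partial fractions, f(t) = (-2e^t + 9e^(-6t))/7

Final answer: (-2e^t + 9e^(-6t))/7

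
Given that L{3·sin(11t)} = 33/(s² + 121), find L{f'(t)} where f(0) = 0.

L{f'(t)} = s·F(s) - f(0) = s·33/(s² + 121) - 0 = 33s/(s² + 121)

Final answer: 33s/(s² + 121)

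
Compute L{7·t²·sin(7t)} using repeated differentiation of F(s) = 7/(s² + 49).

F(s) = 7/(s² + 49). F'(s) = -14s/(s² + 49)². F''(s) = -14(49 - 3s²)/(s² + 49)³ = (42s² - 686)/(s² + 49)³. So L{t²·sin(7t)} = (-1)² F''(s) = (42s² - 686)/(s² + 49)³. Then L{7·t²·sin(7t)} = 7·(42s² - 686)/(s² + 49)³ = (294s² - 4802)/(s² + 49)³

Final answer: (294s² - 4802)/(s² + 49)³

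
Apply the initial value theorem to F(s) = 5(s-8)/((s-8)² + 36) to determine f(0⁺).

f(0⁺) = lim_{s→∞} sF(s) = lim_{s→∞} 5s(s-8)/((s-8)² + 36) = 5

Final answer: 5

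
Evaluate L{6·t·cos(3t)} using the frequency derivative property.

L{cos(3t)} = s/(s² + 9). Derivative: d/ds[s/(s² + 9)] = [(s² + 9) - s·2s]/(s² + 9)² = (9 - s²)/(s² + 9)². So L{t·cos(3t)} = -F'(s) = (s² - 9)/(s² + 9)². Then L{6·t·cos(3t)} = 6·(s² - 9)/(s² + 9)²

Final answer: 6·(s² - 9)/(s² + 9)²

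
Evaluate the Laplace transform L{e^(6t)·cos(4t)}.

L{e^(at)·cos(ωt)} = (s-a)/((s-a)² + ω²), so L{e^(6t)·cos(4t)} = (s-6)/((s-6)² + 16)

Final answer: (s-6)/((s-6)² + 16)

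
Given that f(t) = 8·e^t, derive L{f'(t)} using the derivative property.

f(0) = 8, F(s) = 8/(s-1). L{f'(t)} = s·F(s) - f(0) = 8s/(s-1) - 8 = (8s - 8(s-1))/(s-1) = 8/(s-1)

Final answer: 8/(s-1)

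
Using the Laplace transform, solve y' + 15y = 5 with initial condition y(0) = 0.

sY + 15Y = 5/s. Y = 5/(s(s+15)). Partial fractions: Y = 1/3/s - 1/3/(s+15)

Final answer: y(t) = 1/3(1 - e^(-15t))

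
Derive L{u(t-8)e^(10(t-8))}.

u(t-a)f(t-a) with f(t)=e^(10t). L{e^(10t)} = 1/(s-10). By time shift: e^(-8s)/(s-10)

Final answer: e^(-8s)/(s-10)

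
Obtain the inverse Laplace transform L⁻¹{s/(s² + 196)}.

L⁻¹{s/(s² + 196)} = cos(14t)

Final answer: cos(14t)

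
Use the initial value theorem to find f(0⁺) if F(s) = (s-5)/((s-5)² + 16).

f(0⁺) = lim_{s→∞} sF(s) = lim_{s→∞} s(s-5)/((s-5)² + 16) = 1

Final answer: 1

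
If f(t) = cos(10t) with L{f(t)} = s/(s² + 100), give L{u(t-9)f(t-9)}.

Time shift theorem: L{u(t-a)f(t-a)} = e^(-as)F(s). Here a=9, F(s) = s/(s² + 100), so L{u(t-9)f(t-9)} = e^(-9s)·s/(s² + 100)

Final answer: e^(-9s)·s/(s² + 100)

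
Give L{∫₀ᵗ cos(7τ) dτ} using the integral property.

L{∫₀ᵗ f(τ)dτ} = F(s)/s with F(s) = s/(s² + 49), so the result is (s/(s² + 49))/s = 1/(s² + 49)

Final answer: 1/(s² + 49)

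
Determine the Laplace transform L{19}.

L{19} = 19 · L{1} = 19/s

Final answer: 19/s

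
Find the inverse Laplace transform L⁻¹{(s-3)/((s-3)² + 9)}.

Using frequency shift, L⁻¹{(s-3)/((s-3)² + 9)} = e^(3t)·cos(3t)

Final answer: e^(3t)·cos(3t)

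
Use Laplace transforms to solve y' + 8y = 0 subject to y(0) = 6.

L{y'} + 8L{y} = 0. sY - 6 + 8Y = 0. Y(s+8) = 6. Y = 6/(s+8)

Final answer: y(t) = 6e^(-8t)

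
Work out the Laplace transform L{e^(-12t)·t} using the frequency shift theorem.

L{e^(at)·t^n} = n!/(s-a)^(n+1), so L{e^(-12t)·t} = 1/(s+12)^2

Final answer: 1/(s+12)^2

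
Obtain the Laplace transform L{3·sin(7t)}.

L{sin(ωt)} = ω/(s² + ω²), so L{sin(7t)} = 7/(s² + 49). Then L{3·sin(7t)} = 3·7/(s² + 49) = 21/(s² + 49)

Final answer: 21/(s² + 49)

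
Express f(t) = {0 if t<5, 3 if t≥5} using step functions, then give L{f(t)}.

f(t) = 3·u(t-5). L{u(t-5)} = e^(-5s)/s, so L{f(t)} = 3·e^(-5s)/s

Final answer: 3·e^(-5s)/s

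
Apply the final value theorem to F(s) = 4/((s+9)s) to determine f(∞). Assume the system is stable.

f(∞) = lim_{s→0} sF(s) = lim_{s→0} 4/(s+9) = 4/9

Final answer: 4/9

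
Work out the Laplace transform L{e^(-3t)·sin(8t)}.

L{e^(at)·sin(ωt)} = ω/((s-a)² + ω²), so L{e^(-3t)·sin(8t)} = 8/((s+3)² + 64)

Final answer: 8/((s+3)² + 64)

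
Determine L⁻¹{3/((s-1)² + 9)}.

Form: b/((s-a)² + b²) → e^(at)sin(bt). With a=1, b=3

Final answer: e^t·sin(3t)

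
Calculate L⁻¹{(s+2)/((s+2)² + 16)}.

Using frequency shift: L⁻¹{(s-a)/((s-a)² + b²)} = e^(at)cos(bt). Here a=-2, b=4

Final answer: e^(-2t)·cos(4t)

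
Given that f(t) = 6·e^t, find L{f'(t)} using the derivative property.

f(0) = 6, F(s) = 6/(s-1). L{f'(t)} = s·F(s) - f(0) = 6s/(s-1) - 6 = (6s - 6(s-1))/(s-1) = 6/(s-1)

Final answer: 6/(s-1)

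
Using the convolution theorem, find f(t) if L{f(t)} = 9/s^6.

9/s^6 = (9/s)·(1/s^5) = L{9}·L{t^4/24}. By convolution, f(t) = 9*t^4/24 = ∫₀ᵗ 9·τ^4/24 dτ = 9·t^5/120

Final answer: 9·t^5/120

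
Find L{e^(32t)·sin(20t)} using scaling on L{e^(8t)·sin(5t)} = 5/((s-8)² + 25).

Scaling with a=4: L{e^(32t)·sin(20t)} = (1/4) · 5/((s/4-8)² + 25). Simplifying: 20/((s-32)² + 400)

Final answer: 20/((s-32)² + 400)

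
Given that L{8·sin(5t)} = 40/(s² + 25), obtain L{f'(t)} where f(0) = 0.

L{f'(t)} = s·F(s) - f(0) = s·40/(s² + 25) - 0 = 40s/(s² + 25)

Final answer: 40s/(s² + 25)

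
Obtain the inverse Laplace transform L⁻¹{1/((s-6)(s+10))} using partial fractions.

Decompose: A/(s-6) + B/(s+10). A = 1/16, B = -1/16. f(t) = (e^(6t) - e^(-10t))/16

Final answer: (e^(6t) - e^(-10t))/16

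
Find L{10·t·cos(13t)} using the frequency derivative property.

L{cos(13t)} = s/(s² + 169). Derivative: d/ds[s/(s² + 169)] = [(s² + 169) - s·2s]/(s² + 169)² = (169 - s²)/(s² + 169)². So L{t·cos(13t)} = -F'(s) = (s² - 169)/(s² + 169)². Then L{10·t·cos(13t)} = 10·(s² - 169)/(s² + 169)²

Final answer: 10·(s² - 169)/(s² + 169)²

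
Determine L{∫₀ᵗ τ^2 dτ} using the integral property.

L{∫₀ᵗ f(τ)dτ} = F(s)/s with f(t) = t^2. F(s) = 2/s^3, so L{∫₀ᵗ τ^2 dτ} = (2/s^3)/s = 2/s^4. (Check: ∫₀ᵗ τ^2 dτ = t^3/3.)

Final answer: 2/s^4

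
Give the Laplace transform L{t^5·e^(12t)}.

L{t^n·e^(at)} = n!/(s-a)^(n+1), so L{t^5·e^(12t)} = 120/(s-12)^6

Final answer: 120/(s-12)^6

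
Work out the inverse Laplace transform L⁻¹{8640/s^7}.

L⁻¹{n!/s^(n+1)} = t^n with n=6. So L⁻¹{720/s^7} = t^6, and L⁻¹{8640/s^7} = (8640/720)·t^6 = 12·t^6

Final answer: 12·t^6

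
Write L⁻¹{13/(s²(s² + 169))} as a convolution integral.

13/(s²(s² + 169)) = (1/s²)·(13/(s² + 169)) = L{t}·L{sin(13t)}. So f(t) = t*(sin(13t)) = ∫₀ᵗ τ·sin(13(t-τ)) dτ

Final answer: ∫₀ᵗ τ·sin(13(t-τ)) dτ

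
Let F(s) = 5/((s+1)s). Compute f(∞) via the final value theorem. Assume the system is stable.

f(∞) = lim_{s→0} sF(s) = lim_{s→0} 5/(s+1) = 5

Final answer: 5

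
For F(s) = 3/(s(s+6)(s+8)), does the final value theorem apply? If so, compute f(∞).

Poles of sF(s) = 3/((s+6)(s+8)) are at s = -6 and s = -8, both in the left half-plane. Theorem applies. f(∞) = lim_{s→0} sF(s) = 3/(6·8) = 1/16

Final answer: 1/16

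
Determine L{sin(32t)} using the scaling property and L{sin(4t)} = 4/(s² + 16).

Using L{f(at)} = (1/a)F(s/a) with a=8: L{sin(32t)} = (1/8) · 4/((s/8)² + 16) = (1/8) · 4·64/(s² + 1024) = 32/(s² + 1024)

Final answer: 32/(s² + 1024)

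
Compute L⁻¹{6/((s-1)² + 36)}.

Form: b/((s-a)² + b²) → e^(at)sin(bt). With a=1, b=6

Final answer: e^t·sin(6t)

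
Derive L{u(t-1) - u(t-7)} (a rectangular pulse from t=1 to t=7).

L{u(t-a)} = e^(-as)/s. L{u(t-1) - u(t-7)} = (e^(-s) - e^(-7s))/s

Final answer: (e^(-s) - e^(-7s))/s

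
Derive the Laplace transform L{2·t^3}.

L{t^n} = n!/s^(n+1), so L{t^3} = 6/s^4. Then L{2·t^3} = 2·6/s^4 = 12/s^4

Final answer: 12/s^4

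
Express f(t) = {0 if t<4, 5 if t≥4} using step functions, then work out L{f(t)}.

f(t) = 5·u(t-4). L{u(t-4)} = e^(-4s)/s, so L{f(t)} = 5·e^(-4s)/s

Final answer: 5·e^(-4s)/s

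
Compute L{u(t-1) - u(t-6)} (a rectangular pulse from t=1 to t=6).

L{u(t-a)} = e^(-as)/s. L{u(t-1) - u(t-6)} = (e^(-s) - e^(-6s))/s

Final answer: (e^(-s) - e^(-6s))/s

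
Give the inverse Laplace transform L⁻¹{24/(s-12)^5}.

L⁻¹{n!/(s-a)^(n+1)} = t^n·e^(at) with n=4, a=12. So L⁻¹{24/(s-12)^5} = t^4·e^(12t)

Final answer: t^4·e^(12t)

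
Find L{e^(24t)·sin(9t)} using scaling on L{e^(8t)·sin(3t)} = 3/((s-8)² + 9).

Scaling with a=3: L{e^(24t)·sin(9t)} = (1/3) · 3/((s/3-8)² + 9). Simplifying: 9/((s-24)² + 81)

Final answer: 9/((s-24)² + 81)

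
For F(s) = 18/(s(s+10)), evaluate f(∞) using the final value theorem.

f(∞) = lim_{s→0} s·18/(s(s+10)) = lim_{s→0} 18/(s+10) = 18/10 = 9/5

Final answer: 9/5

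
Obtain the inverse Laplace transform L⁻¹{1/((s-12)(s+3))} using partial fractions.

Decompose: A/(s-12) + B/(s+3). A = 1/15, B = -1/15. f(t) = (e^(12t) - e^(-3t))/15

Final answer: (e^(12t) - e^(-3t))/15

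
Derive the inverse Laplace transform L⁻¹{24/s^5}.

L⁻¹{n!/s^(n+1)} = t^n with n=4. So L⁻¹{24/s^5} = t^4

Final answer: t^4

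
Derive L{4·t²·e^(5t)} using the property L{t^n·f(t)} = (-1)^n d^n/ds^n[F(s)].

L{e^(5t)} = 1/(s-5). d/ds[1/(s-5)] = -1/(s-5)². d²/ds²[1/(s-5)] = 2/(s-5)³. So L{t²·e^(5t)} = (-1)² · 2/(s-5)³ = 2/(s-5)³. Then L{4·t²·e^(5t)} = 4·2/(s-5)³ = 8/(s-5)³

Final answer: 8/(s-5)³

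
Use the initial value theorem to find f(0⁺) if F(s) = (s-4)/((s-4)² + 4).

f(0⁺) = lim_{s→∞} sF(s) = lim_{s→∞} s(s-4)/((s-4)² + 4) = 1

Final answer: 1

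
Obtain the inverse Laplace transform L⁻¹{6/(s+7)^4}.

L⁻¹{n!/(s-a)^(n+1)} = t^n·e^(at), so L⁻¹{6/(s+7)^4} = t^3·e^(-7t)

Final answer: t^3·e^(-7t)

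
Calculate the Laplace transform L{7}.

L{7} = 7 · L{1} = 7/s

Final answer: 7/s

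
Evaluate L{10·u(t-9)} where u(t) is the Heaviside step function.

L{u(t-a)} = e^(-as)/s. Here a=9, so L{u(t-9)} = e^(-9s)/s, and L{10·u(t-9)} = 10·e^(-9s)/s

Final answer: 10·e^(-9s)/s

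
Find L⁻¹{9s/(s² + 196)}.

This is the form c·s/(s² + a²) with a = 14, c = 9. L⁻¹ = 9·cos(14t)

Final answer: 9·cos(14t)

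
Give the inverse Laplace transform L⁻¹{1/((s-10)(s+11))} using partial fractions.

Decompose: A/(s-10) + B/(s+11). A = 1/21, B = -1/21. f(t) = (e^(10t) - e^(-11t))/21

Final answer: (e^(10t) - e^(-11t))/21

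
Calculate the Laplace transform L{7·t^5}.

L{t^n} = n!/s^(n+1), so L{t^5} = 120/s^6. Then L{7·t^5} = 7·120/s^6 = 840/s^6

Final answer: 840/s^6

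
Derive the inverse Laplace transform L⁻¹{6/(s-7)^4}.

L⁻¹{n!/(s-a)^(n+1)} = t^n·e^(at) with n=3, a=7. So L⁻¹{6/(s-7)^4} = t^3·e^(7t)

Final answer: t^3·e^(7t)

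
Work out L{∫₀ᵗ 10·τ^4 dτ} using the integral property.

L{∫₀ᵗ f(τ)dτ} = F(s)/s with f(t) = 10t^4. F(s) = 240/s^5, so L{∫₀ᵗ 10·τ^4 dτ} = (240/s^5)/s = 240/s^6. (Check: ∫₀ᵗ 10·τ^4 dτ = 10t^5/5.)

Final answer: 240/s^6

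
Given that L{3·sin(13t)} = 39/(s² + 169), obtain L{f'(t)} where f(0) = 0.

L{f'(t)} = s·F(s) - f(0) = s·39/(s² + 169) - 0 = 39s/(s² + 169)

Final answer: 39s/(s² + 169)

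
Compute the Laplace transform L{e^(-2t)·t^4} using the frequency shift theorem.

L{e^(at)·t^n} = n!/(s-a)^(n+1), so L{e^(-2t)·t^4} = 24/(s+2)^5

Final answer: 24/(s+2)^5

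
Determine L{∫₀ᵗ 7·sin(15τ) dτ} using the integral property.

L{∫₀ᵗ f(τ)dτ} = F(s)/s with F(s) = 105/(s² + 225), so the result is (105/(s² + 225))/s = 105/(s(s² + 225))

Final answer: 105/(s(s² + 225))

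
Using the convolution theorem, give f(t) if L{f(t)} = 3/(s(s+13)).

3/(s(s+13)) = (3/s)·(1/(s+13)) = L{3}·L{e^(-13t)}. By convolution, f(t) = 3*e^(-13t) = ∫₀ᵗ 3·e^(-13τ) dτ = 3·(1 - e^(-13t))/13

Final answer: 3·(1 - e^(-13t))/13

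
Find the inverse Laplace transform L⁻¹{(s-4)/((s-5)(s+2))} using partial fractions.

Using partial fractions, f(t) = (e^(5t) + 6e^(-2t))/7

Final answer: (e^(5t) + 6e^(-2t))/7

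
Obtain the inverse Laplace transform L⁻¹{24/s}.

L⁻¹{c/s} = c, so L⁻¹{24/s} = 24

Final answer: 24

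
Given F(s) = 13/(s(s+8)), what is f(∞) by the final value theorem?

f(∞) = lim_{s→0} s·13/(s(s+8)) = lim_{s→0} 13/(s+8) = 13/8 = 13/8

Final answer: 13/8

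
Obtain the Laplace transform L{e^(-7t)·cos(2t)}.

L{e^(at)·cos(ωt)} = (s-a)/((s-a)² + ω²), so L{e^(-7t)·cos(2t)} = (s+7)/((s+7)² + 4)

Final answer: (s+7)/((s+7)² + 4)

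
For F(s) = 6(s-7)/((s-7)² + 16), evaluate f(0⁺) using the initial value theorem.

f(0⁺) = lim_{s→∞} sF(s) = lim_{s→∞} 6s(s-7)/((s-7)² + 16) = 6

Final answer: 6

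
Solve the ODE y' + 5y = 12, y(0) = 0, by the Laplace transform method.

sY + 5Y = 12/s. Y = 12/(s(s+5)). Partial fractions: Y = 12/5/s - 12/5/(s+5)

Final answer: y(t) = 12/5(1 - e^(-5t))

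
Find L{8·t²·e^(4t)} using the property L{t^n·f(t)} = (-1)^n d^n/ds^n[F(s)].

L{e^(4t)} = 1/(s-4). d/ds[1/(s-4)] = -1/(s-4)². d²/ds²[1/(s-4)] = 2/(s-4)³. So L{t²·e^(4t)} = (-1)² · 2/(s-4)³ = 2/(s-4)³. Then L{8·t²·e^(4t)} = 8·2/(s-4)³ = 16/(s-4)³

Final answer: 16/(s-4)³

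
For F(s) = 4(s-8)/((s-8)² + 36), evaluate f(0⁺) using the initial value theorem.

f(0⁺) = lim_{s→∞} sF(s) = lim_{s→∞} 4s(s-8)/((s-8)² + 36) = 4

Final answer: 4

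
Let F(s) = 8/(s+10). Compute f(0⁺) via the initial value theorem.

f(0⁺) = lim_{s→∞} s·8/(s+10) = lim_{s→∞} 8s/(s+10) = 8

Final answer: 8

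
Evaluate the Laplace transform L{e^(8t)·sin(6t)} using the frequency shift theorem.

Frequency shift: L{e^(at)f(t)} = F(s-a). L{e^(8t)·sin(6t)} = 6/((s-8)² + 36)

Final answer: 6/((s-8)² + 36)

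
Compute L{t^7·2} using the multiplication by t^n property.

L{2} = 2/s. d^1/ds^1[1/s] = -1/s². d^2/ds^2[1/s] = 2/s^3. d^3/ds^3[1/s] = -6/s^4. d^4/ds^4[1/s] = 24/s^5. d^5/ds^5[1/s] = -120/s^6. d^6/ds^6[1/s] = 720/s^7. d^7/ds^7[1/s] = -5040/s^8. So L{t^7} = (-1)^{7}·-5040/s^8 = 5040/s^8. Then L{t^7·2} = 2·5040/s^8 = 10080/s^8

Final answer: 10080/s^8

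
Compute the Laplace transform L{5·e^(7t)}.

L{e^(at)} = 1/(s-a), so L{e^(7t)} = 1/(s-7). Then L{5·e^(7t)} = 5/(s-7)

Final answer: 5/(s-7)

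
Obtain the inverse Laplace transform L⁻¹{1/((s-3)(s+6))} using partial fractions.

Decompose: A/(s-3) + B/(s+6). A = 1/9, B = -1/9. f(t) = (e^(3t) - e^(-6t))/9

Final answer: (e^(3t) - e^(-6t))/9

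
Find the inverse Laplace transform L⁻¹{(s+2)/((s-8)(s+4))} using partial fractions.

Using partial fractions, f(t) = (10e^(8t) + 2e^(-4t))/12

Final answer: (10e^(8t) + 2e^(-4t))/12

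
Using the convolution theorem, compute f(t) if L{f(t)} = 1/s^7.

1/s^7 = (1/s)·(1/s^6) = L{1}·L{t^5/120}. By convolution, f(t) = 1*t^5/120 = ∫₀ᵗ 1·τ^5/120 dτ = t^6/720

Final answer: t^6/720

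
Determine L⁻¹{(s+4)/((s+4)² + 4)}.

Using frequency shift: L⁻¹{(s-a)/((s-a)² + b²)} = e^(at)cos(bt). Here a=-4, b=2

Final answer: e^(-4t)·cos(2t)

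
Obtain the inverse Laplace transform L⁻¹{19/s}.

L⁻¹{c/s} = c, so L⁻¹{19/s} = 19

Final answer: 19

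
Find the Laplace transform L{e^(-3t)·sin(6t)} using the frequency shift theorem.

Frequency shift: L{e^(at)f(t)} = F(s-a). L{e^(-3t)·sin(6t)} = 6/((s+3)² + 36)

Final answer: 6/((s+3)² + 36)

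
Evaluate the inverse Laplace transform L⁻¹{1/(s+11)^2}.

L⁻¹{n!/(s-a)^(n+1)} = t^n·e^(at), so L⁻¹{1/(s+11)^2} = t·e^(-11t)

Final answer: t·e^(-11t)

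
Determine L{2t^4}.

L{t^n} = n!/s^(n+1). So L{2t^4} = 2·4!/s^5 = 48/s^5

Final answer: 48/s^5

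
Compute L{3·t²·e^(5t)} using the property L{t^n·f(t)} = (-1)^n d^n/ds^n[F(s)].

L{e^(5t)} = 1/(s-5). d/ds[1/(s-5)] = -1/(s-5)². d²/ds²[1/(s-5)] = 2/(s-5)³. So L{t²·e^(5t)} = (-1)² · 2/(s-5)³ = 2/(s-5)³. Then L{3·t²·e^(5t)} = 3·2/(s-5)³ = 6/(s-5)³

Final answer: 6/(s-5)³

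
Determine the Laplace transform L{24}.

L{24} = 24 · L{1} = 24/s

Final answer: 24/s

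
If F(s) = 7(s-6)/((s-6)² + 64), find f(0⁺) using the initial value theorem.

f(0⁺) = lim_{s→∞} sF(s) = lim_{s→∞} 7s(s-6)/((s-6)² + 64) = 7

Final answer: 7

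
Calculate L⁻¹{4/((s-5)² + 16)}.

Form: b/((s-a)² + b²) → e^(at)sin(bt). With a=5, b=4

Final answer: e^(5t)·sin(4t)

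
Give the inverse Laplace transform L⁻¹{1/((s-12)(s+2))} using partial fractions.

Decompose: A/(s-12) + B/(s+2). A = 1/14, B = -1/14. f(t) = (e^(12t) - e^(-2t))/14

Final answer: (e^(12t) - e^(-2t))/14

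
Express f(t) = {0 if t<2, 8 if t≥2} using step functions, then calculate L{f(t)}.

f(t) = 8·u(t-2). L{u(t-2)} = e^(-2s)/s, so L{f(t)} = 8·e^(-2s)/s

Final answer: 8·e^(-2s)/s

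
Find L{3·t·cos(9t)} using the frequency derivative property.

L{cos(9t)} = s/(s² + 81). Derivative: d/ds[s/(s² + 81)] = [(s² + 81) - s·2s]/(s² + 81)² = (81 - s²)/(s² + 81)². So L{t·cos(9t)} = -F'(s) = (s² - 81)/(s² + 81)². Then L{3·t·cos(9t)} = 3·(s² - 81)/(s² + 81)²

Final answer: 3·(s² - 81)/(s² + 81)²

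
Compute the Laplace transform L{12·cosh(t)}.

L{cosh(ωt)} = s/(s² - ω²), so L{cosh(t)} = s/(s² - 1). Then L{12·cosh(t)} = 12·s/(s² - 1) = 12s/(s² - 1)

Final answer: 12s/(s² - 1)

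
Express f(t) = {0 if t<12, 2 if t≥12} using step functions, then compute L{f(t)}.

f(t) = 2·u(t-12). L{u(t-12)} = e^(-12s)/s, so L{f(t)} = 2·e^(-12s)/s

Final answer: 2·e^(-12s)/s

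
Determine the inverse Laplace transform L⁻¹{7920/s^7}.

L⁻¹{n!/s^(n+1)} = t^n with n=6. So L⁻¹{720/s^7} = t^6, and L⁻¹{7920/s^7} = (7920/720)·t^6 = 11·t^6

Final answer: 11·t^6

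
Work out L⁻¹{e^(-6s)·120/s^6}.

L⁻¹{120/s^6} = t^5. By the time shift theorem, L⁻¹{e^(-as)F(s)} = u(t-a)f(t-a) with a=6, so L⁻¹{e^(-6s)·120/s^6} = u(t-6)·(t-6)^5

Final answer: u(t-6)·(t-6)^5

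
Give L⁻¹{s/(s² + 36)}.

This is the form c·s/(s² + a²) with a = 6. L⁻¹ = cos(6t)

Final answer: cos(6t)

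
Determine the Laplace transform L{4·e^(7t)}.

L{e^(at)} = 1/(s-a), so L{e^(7t)} = 1/(s-7). Then L{4·e^(7t)} = 4/(s-7)

Final answer: 4/(s-7)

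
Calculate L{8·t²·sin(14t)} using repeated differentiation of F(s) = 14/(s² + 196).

F(s) = 14/(s² + 196). F'(s) = -28s/(s² + 196)². F''(s) = -28(196 - 3s²)/(s² + 196)³ = (84s² - 5488)/(s² + 196)³. So L{t²·sin(14t)} = (-1)² F''(s) = (84s² - 5488)/(s² + 196)³. Then L{8·t²·sin(14t)} = 8·(84s² - 5488)/(s² + 196)³ = (672s² - 43904)/(s² + 196)³

Final answer: (672s² - 43904)/(s² + 196)³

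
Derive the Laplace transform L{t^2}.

L{t^n} = n!/s^(n+1), so L{t^2} = 2/s^3

Final answer: 2/s^3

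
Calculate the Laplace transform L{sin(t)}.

L{sin(ωt)} = ω/(s² + ω²), so L{sin(t)} = 1/(s² + 1)

Final answer: 1/(s² + 1)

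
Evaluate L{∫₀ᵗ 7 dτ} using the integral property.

L{∫₀ᵗ f(τ)dτ} = F(s)/s with f(t) = 7. F(s) = 7/s, so L{∫₀ᵗ 7 dτ} = (7/s)/s = 7/s². (Check: ∫₀ᵗ 7 dτ = 7t.)

Final answer: 7/s²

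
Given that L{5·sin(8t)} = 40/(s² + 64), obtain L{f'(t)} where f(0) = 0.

L{f'(t)} = s·F(s) - f(0) = s·40/(s² + 64) - 0 = 40s/(s² + 64)

Final answer: 40s/(s² + 64)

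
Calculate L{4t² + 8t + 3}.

L{4t² + 8t + 3} = 4·2/s³ + 8/s² + 3/s = 8/s³ + 8/s² + 3/s

Final answer: 8/s³ + 8/s² + 3/s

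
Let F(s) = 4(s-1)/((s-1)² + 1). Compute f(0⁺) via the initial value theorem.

f(0⁺) = lim_{s→∞} sF(s) = lim_{s→∞} 4s(s-1)/((s-1)² + 1) = 4

Final answer: 4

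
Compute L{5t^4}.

L{t^n} = n!/s^(n+1). So L{5t^4} = 5·4!/s^5 = 120/s^5

Final answer: 120/s^5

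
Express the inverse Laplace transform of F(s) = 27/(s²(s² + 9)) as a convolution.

27/(s²(s² + 9)) = (1/s²)·(27/(s² + 9)) = L{t}·L{9·sin(3t)}. So f(t) = t*(9·sin(3t)) = ∫₀ᵗ 9τ·sin(3(t-τ)) dτ

Final answer: ∫₀ᵗ 9τ·sin(3(t-τ)) dτ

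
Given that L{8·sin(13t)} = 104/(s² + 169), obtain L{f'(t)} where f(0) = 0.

L{f'(t)} = s·F(s) - f(0) = s·104/(s² + 169) - 0 = 104s/(s² + 169)

Final answer: 104s/(s² + 169)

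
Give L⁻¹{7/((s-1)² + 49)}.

Form: b/((s-a)² + b²) → e^(at)sin(bt). With a=1, b=7

Final answer: e^t·sin(7t)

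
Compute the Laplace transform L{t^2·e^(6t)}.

L{t^n·e^(at)} = n!/(s-a)^(n+1), so L{t^2·e^(6t)} = 2/(s-6)^3

Final answer: 2/(s-6)^3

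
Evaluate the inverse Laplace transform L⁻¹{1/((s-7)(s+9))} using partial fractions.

Decompose: A/(s-7) + B/(s+9). A = 1/16, B = -1/16. f(t) = (e^(7t) - e^(-9t))/16

Final answer: (e^(7t) - e^(-9t))/16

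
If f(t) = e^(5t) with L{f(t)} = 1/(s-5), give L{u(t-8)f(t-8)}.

Time shift theorem: L{u(t-a)f(t-a)} = e^(-as)F(s). Here a=8, F(s) = 1/(s-5), so L{u(t-8)f(t-8)} = e^(-8s)·1/(s-5)

Final answer: e^(-8s)·1/(s-5)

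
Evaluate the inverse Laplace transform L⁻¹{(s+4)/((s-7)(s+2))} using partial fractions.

Using partial fractions, f(t) = (11e^(7t) - 2e^(-2t))/9

Final answer: (11e^(7t) - 2e^(-2t))/9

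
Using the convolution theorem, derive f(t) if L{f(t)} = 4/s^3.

4/s^3 = (4/s)·(1/s^2) = L{4}·L{t}. By convolution, f(t) = 4*t = ∫₀ᵗ 4·τ dτ = 4·t²/2

Final answer: 4·t²/2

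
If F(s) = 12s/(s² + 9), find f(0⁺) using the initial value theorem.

f(0⁺) = lim_{s→∞} s·12s/(s² + 9) = lim_{s→∞} 12s²/(s² + 9) = 12

Final answer: 12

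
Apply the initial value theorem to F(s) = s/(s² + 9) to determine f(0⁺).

f(0⁺) = lim_{s→∞} s·s/(s² + 9) = lim_{s→∞} s²/(s² + 9) = 1

Final answer: 1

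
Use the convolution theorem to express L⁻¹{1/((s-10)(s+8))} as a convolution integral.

1/((s-10)(s+8)) = (1/(s-10))·(1/(s+8)) = L{e^(10t)}·L{e^(-8t)}. So f(t) = e^(10t)*e^(-8t) = ∫₀ᵗ e^(10τ)·e^(-8(t-τ)) dτ

Final answer: ∫₀ᵗ e^(10τ)·e^(-8(t-τ)) dτ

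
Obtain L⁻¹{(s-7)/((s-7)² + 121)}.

Using frequency shift: L⁻¹{(s-a)/((s-a)² + b²)} = e^(at)cos(bt). Here a=7, b=11

Final answer: e^(7t)·cos(11t)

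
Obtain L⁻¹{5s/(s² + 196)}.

This is the form c·s/(s² + a²) with a = 14, c = 5. L⁻¹ = 5·cos(14t)

Final answer: 5·cos(14t)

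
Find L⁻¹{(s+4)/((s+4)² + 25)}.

Using frequency shift: L⁻¹{(s-a)/((s-a)² + b²)} = e^(at)cos(bt). Here a=-4, b=5

Final answer: e^(-4t)·cos(5t)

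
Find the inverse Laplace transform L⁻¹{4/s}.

L⁻¹{c/s} = c, so L⁻¹{4/s} = 4

Final answer: 4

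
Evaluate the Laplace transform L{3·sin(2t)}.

L{sin(ωt)} = ω/(s² + ω²), so L{sin(2t)} = 2/(s² + 4). Then L{3·sin(2t)} = 3·2/(s² + 4) = 6/(s² + 4)

Final answer: 6/(s² + 4)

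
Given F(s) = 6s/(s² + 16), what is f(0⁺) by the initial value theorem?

f(0⁺) = lim_{s→∞} s·6s/(s² + 16) = lim_{s→∞} 6s²/(s² + 16) = 6

Final answer: 6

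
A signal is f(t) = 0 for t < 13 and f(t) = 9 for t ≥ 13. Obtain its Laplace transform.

f(t) = 9·u(t-13). L{u(t-13)} = e^(-13s)/s, so L{f(t)} = 9·e^(-13s)/s

Final answer: 9·e^(-13s)/s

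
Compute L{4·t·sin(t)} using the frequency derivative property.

L{sin(t)} = 1/(s² + 1). By L{t·f(t)} = -F'(s): -d/ds[1/(s² + 1)] = -(1)·(-2s)/(s² + 1)² = 2s/(s² + 1)². Then L{4·t·sin(t)} = 4·2s/(s² + 1)² = 8s/(s² + 1)²

Final answer: 8s/(s² + 1)²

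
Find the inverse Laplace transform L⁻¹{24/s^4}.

L⁻¹{n!/s^(n+1)} = t^n with n=3. So L⁻¹{6/s^4} = t^3, and L⁻¹{24/s^4} = (24/6)·t^3 = 4·t^3

Final answer: 4·t^3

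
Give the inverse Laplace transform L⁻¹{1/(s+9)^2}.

L⁻¹{n!/(s-a)^(n+1)} = t^n·e^(at) with n=1, a=-9. So L⁻¹{1/(s+9)^2} = t·e^(-9t)

Final answer: t·e^(-9t)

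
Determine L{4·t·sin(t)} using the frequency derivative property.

L{sin(t)} = 1/(s² + 1). By L{t·f(t)} = -F'(s): -d/ds[1/(s² + 1)] = -(1)·(-2s)/(s² + 1)² = 2s/(s² + 1)². Then L{4·t·sin(t)} = 4·2s/(s² + 1)² = 8s/(s² + 1)²

Final answer: 8s/(s² + 1)²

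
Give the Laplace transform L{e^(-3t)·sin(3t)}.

L{e^(at)·sin(ωt)} = ω/((s-a)² + ω²), so L{e^(-3t)·sin(3t)} = 3/((s+3)² + 9)

Final answer: 3/((s+3)² + 9)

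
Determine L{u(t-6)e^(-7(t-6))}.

u(t-a)f(t-a) with f(t)=e^(-7t). L{e^(-7t)} = 1/(s+7). By time shift: e^(-6s)/(s+7)

Final answer: e^(-6s)/(s+7)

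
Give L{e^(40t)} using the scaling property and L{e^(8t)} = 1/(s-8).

Using L{f(at)} = (1/a)F(s/a) with a=5 and f(t) = e^(8t): L{e^(40t)} = (1/5) · 1/((s/5)-8) = (1/5) · 5/(s-40) = 1/(s-40)

Final answer: 1/(s-40)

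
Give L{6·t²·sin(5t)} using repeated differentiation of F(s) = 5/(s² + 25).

F(s) = 5/(s² + 25). F'(s) = -10s/(s² + 25)². F''(s) = -10(25 - 3s²)/(s² + 25)³ = (30s² - 250)/(s² + 25)³. So L{t²·sin(5t)} = (-1)² F''(s) = (30s² - 250)/(s² + 25)³. Then L{6·t²·sin(5t)} = 6·(30s² - 250)/(s² + 25)³ = (180s² - 1500)/(s² + 25)³

Final answer: (180s² - 1500)/(s² + 25)³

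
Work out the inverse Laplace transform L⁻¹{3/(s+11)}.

L⁻¹{1/(s-a)} = e^(at), so L⁻¹{1/(s+11)} = e^(-11t), and L⁻¹{3/(s+11)} = 3·e^(-11t)

Final answer: 3·e^(-11t)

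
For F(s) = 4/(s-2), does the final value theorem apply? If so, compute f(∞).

sF(s) = 4s/(s-2) has a pole at s = 2 in the right half-plane. Theorem does NOT apply (unstable system; f(t) = 4·e^(2t) grows without bound).

Final answer: Not applicable (unstable)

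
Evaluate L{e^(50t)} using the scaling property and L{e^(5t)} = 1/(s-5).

Using L{f(at)} = (1/a)F(s/a) with a=10 and f(t) = e^(5t): L{e^(50t)} = (1/10) · 1/((s/10)-5) = (1/10) · 10/(s-50) = 1/(s-50)

Final answer: 1/(s-50)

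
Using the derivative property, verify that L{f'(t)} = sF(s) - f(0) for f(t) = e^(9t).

f'(t) = 9e^(9t). Direct: L{f'(t)} = 9/(s-9). Property: s·1/(s-9) - 1 = (s - (s-9))/(s-9) = 9/(s-9). ✓

Final answer: 9/(s-9)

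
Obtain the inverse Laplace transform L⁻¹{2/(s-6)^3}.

L⁻¹{n!/(s-a)^(n+1)} = t^n·e^(at), so L⁻¹{2/(s-6)^3} = t^2·e^(6t)

Final answer: t^2·e^(6t)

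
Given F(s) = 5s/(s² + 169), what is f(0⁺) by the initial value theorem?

f(0⁺) = lim_{s→∞} s·5s/(s² + 169) = lim_{s→∞} 5s²/(s² + 169) = 5

Final answer: 5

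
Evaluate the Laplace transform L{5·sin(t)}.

L{sin(ωt)} = ω/(s² + ω²), so L{sin(t)} = 1/(s² + 1). Then L{5·sin(t)} = 5·1/(s² + 1) = 5/(s² + 1)

Final answer: 5/(s² + 1)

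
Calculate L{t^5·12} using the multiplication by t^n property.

L{12} = 12/s. d^1/ds^1[1/s] = -1/s². d^2/ds^2[1/s] = 2/s^3. d^3/ds^3[1/s] = -6/s^4. d^4/ds^4[1/s] = 24/s^5. d^5/ds^5[1/s] = -120/s^6. So L{t^5} = (-1)^{5}·-120/s^6 = 120/s^6. Then L{t^5·12} = 12·120/s^6 = 1440/s^6

Final answer: 1440/s^6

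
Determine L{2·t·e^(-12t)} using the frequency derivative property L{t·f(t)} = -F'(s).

L{e^(-12t)} = 1/(s+12). By frequency derivative: L{t·e^(-12t)} = -d/ds[1/(s+12)] = -(-1)/(s+12)² = 1/(s+12)². Then L{2·t·e^(-12t)} = 2·1/(s+12)² = 2/(s+12)²

Final answer: 2/(s+12)²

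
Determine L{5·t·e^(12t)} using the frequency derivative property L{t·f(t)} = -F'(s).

L{e^(12t)} = 1/(s-12). By frequency derivative: L{t·e^(12t)} = -d/ds[1/(s-12)] = -(-1)/(s-12)² = 1/(s-12)². Then L{5·t·e^(12t)} = 5·1/(s-12)² = 5/(s-12)²

Final answer: 5/(s-12)²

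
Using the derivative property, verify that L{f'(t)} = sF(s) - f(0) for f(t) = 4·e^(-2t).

f'(t) = -8e^(-2t). Direct: L{f'(t)} = -8/(s+2). Property: s·4/(s+2) - 4 = (4s - 4(s+2))/(s+2) = -8/(s+2). ✓

Final answer: -8/(s+2)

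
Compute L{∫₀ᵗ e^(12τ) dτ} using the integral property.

L{∫₀ᵗ f(τ)dτ} = F(s)/s with F(s) = 1/(s-12), so L{∫₀ᵗ e^(12τ) dτ} = 1/(s(s-12))

Final answer: 1/(s(s-12))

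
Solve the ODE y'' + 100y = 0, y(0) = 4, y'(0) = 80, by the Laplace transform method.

L{y''} + 100L{y} = 0. s²Y - 4s - 80 + 100Y = 0. Y(s² + 100) = 4s + 80. Y = (4s + 80)/(s² + 100). Inverting: y(t) = 4cos(10t) + 8sin(10t)

Final answer: y(t) = 4cos(10t) + 8sin(10t)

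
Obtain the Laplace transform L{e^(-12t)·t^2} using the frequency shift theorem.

L{e^(at)·t^n} = n!/(s-a)^(n+1), so L{e^(-12t)·t^2} = 2/(s+12)^3

Final answer: 2/(s+12)^3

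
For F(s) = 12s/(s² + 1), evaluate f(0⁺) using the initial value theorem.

f(0⁺) = lim_{s→∞} s·12s/(s² + 1) = lim_{s→∞} 12s²/(s² + 1) = 12

Final answer: 12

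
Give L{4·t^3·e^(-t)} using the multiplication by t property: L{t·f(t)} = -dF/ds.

Using L{t^n·e^(at)} = n!/(s-a)^(n+1), L{t^3·e^(-t)} = 6/(s+1)^4, so L{4·t^3·e^(-t)} = 4·6/(s+1)^4 = 24/(s+1)^4

Final answer: 24/(s+1)^4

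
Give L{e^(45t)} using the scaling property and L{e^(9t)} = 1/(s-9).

Using L{f(at)} = (1/a)F(s/a) with a=5 and f(t) = e^(9t): L{e^(45t)} = (1/5) · 1/((s/5)-9) = (1/5) · 5/(s-45) = 1/(s-45)

Final answer: 1/(s-45)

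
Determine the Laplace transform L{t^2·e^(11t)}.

L{t^n·e^(at)} = n!/(s-a)^(n+1), so L{t^2·e^(11t)} = 2/(s-11)^3

Final answer: 2/(s-11)^3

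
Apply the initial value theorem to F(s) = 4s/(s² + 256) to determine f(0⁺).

f(0⁺) = lim_{s→∞} s·4s/(s² + 256) = lim_{s→∞} 4s²/(s² + 256) = 4

Final answer: 4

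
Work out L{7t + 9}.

L{7t + 9} = 7·L{t} + 9·L{1} = 7/s² + 9/s

Final answer: 7/s² + 9/s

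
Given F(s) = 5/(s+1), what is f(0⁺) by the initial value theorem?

f(0⁺) = lim_{s→∞} s·5/(s+1) = lim_{s→∞} 5s/(s+1) = 5

Final answer: 5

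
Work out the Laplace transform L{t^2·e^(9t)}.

L{t^n·e^(at)} = n!/(s-a)^(n+1), so L{t^2·e^(9t)} = 2/(s-9)^3

Final answer: 2/(s-9)^3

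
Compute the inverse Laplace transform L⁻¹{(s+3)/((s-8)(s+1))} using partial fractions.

Using partial fractions, f(t) = (11e^(8t) - 2e^(-t))/9

Final answer: (11e^(8t) - 2e^(-t))/9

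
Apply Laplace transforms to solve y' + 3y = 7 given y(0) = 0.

sY + 3Y = 7/s. Y = 7/(s(s+3)). Partial fractions: Y = 7/3/s - 7/3/(s+3)

Final answer: y(t) = 7/3(1 - e^(-3t))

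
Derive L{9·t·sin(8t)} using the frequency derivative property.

L{sin(8t)} = 8/(s² + 64). By L{t·f(t)} = -F'(s): -d/ds[8/(s² + 64)] = -(8)·(-2s)/(s² + 64)² = 16s/(s² + 64)². Then L{9·t·sin(8t)} = 9·16s/(s² + 64)² = 144s/(s² + 64)²

Final answer: 144s/(s² + 64)²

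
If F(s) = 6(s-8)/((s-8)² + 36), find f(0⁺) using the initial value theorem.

f(0⁺) = lim_{s→∞} sF(s) = lim_{s→∞} 6s(s-8)/((s-8)² + 36) = 6

Final answer: 6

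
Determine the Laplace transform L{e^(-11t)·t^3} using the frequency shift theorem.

L{e^(at)·t^n} = n!/(s-a)^(n+1), so L{e^(-11t)·t^3} = 6/(s+11)^4

Final answer: 6/(s+11)^4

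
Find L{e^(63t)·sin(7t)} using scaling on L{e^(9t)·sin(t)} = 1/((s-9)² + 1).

Scaling with a=7: L{e^(63t)·sin(7t)} = (1/7) · 1/((s/7-9)² + 1). Simplifying: 7/((s-63)² + 49)

Final answer: 7/((s-63)² + 49)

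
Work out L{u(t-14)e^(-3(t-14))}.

u(t-a)f(t-a) with f(t)=e^(-3t). L{e^(-3t)} = 1/(s+3). By time shift: e^(-14s)/(s+3)

Final answer: e^(-14s)/(s+3)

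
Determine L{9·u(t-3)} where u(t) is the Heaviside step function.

L{u(t-a)} = e^(-as)/s. Here a=3, so L{u(t-3)} = e^(-3s)/s, and L{9·u(t-3)} = 9·e^(-3s)/s

Final answer: 9·e^(-3s)/s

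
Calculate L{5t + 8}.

L{5t + 8} = 5·L{t} + 8·L{1} = 5/s² + 8/s

Final answer: 5/s² + 8/s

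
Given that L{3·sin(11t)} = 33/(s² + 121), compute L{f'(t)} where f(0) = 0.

L{f'(t)} = s·F(s) - f(0) = s·33/(s² + 121) - 0 = 33s/(s² + 121)

Final answer: 33s/(s² + 121)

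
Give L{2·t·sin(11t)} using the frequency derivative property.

L{sin(11t)} = 11/(s² + 121). By L{t·f(t)} = -F'(s): -d/ds[11/(s² + 121)] = -(11)·(-2s)/(s² + 121)² = 22s/(s² + 121)². Then L{2·t·sin(11t)} = 2·22s/(s² + 121)² = 44s/(s² + 121)²

Final answer: 44s/(s² + 121)²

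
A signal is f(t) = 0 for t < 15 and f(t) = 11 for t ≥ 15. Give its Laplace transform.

f(t) = 11·u(t-15). L{u(t-15)} = e^(-15s)/s, so L{f(t)} = 11·e^(-15s)/s

Final answer: 11·e^(-15s)/s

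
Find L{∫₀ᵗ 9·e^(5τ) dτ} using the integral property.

L{∫₀ᵗ f(τ)dτ} = F(s)/s with F(s) = 9/(s-5), so L{∫₀ᵗ 9·e^(5τ) dτ} = 9/(s(s-5))

Final answer: 9/(s(s-5))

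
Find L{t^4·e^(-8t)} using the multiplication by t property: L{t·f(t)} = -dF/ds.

Using L{t^n·e^(at)} = n!/(s-a)^(n+1), L{t^4·e^(-8t)} = 24/(s+8)^5

Final answer: 24/(s+8)^5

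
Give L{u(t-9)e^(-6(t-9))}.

u(t-a)f(t-a) with f(t)=e^(-6t). L{e^(-6t)} = 1/(s+6). By time shift: e^(-9s)/(s+6)

Final answer: e^(-9s)/(s+6)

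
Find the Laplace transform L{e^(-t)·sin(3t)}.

L{e^(at)·sin(ωt)} = ω/((s-a)² + ω²), so L{e^(-t)·sin(3t)} = 3/((s+1)² + 9)

Final answer: 3/((s+1)² + 9)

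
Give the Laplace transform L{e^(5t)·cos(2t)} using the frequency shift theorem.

Frequency shift: L{e^(at)f(t)} = F(s-a). L{e^(5t)·cos(2t)} = (s-5)/((s-5)² + 4)

Final answer: (s-5)/((s-5)² + 4)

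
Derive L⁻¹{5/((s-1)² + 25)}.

Form: b/((s-a)² + b²) → e^(at)sin(bt). With a=1, b=5

Final answer: e^t·sin(5t)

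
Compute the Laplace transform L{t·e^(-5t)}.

L{t^n·e^(at)} = n!/(s-a)^(n+1), so L{t·e^(-5t)} = 1/(s+5)^2

Final answer: 1/(s+5)^2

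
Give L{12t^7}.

L{t^n} = n!/s^(n+1). So L{12t^7} = 12·7!/s^8 = 60480/s^8

Final answer: 60480/s^8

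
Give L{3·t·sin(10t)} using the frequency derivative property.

L{sin(10t)} = 10/(s² + 100). By L{t·f(t)} = -F'(s): -d/ds[10/(s² + 100)] = -(10)·(-2s)/(s² + 100)² = 20s/(s² + 100)². Then L{3·t·sin(10t)} = 3·20s/(s² + 100)² = 60s/(s² + 100)²

Final answer: 60s/(s² + 100)²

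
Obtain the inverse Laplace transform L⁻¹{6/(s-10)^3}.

L⁻¹{n!/(s-a)^(n+1)} = t^n·e^(at) with n=2, a=10. So L⁻¹{2/(s-10)^3} = t^2·e^(10t), and L⁻¹{6/(s-10)^3} = (6/2)·t^2·e^(10t) = 3·t^2·e^(10t)

Final answer: 3·t^2·e^(10t)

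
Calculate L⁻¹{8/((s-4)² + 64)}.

Form: b/((s-a)² + b²) → e^(at)sin(bt). With a=4, b=8

Final answer: e^(4t)·sin(8t)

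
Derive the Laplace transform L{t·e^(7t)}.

L{t^n·e^(at)} = n!/(s-a)^(n+1), so L{t·e^(7t)} = 1/(s-7)^2

Final answer: 1/(s-7)^2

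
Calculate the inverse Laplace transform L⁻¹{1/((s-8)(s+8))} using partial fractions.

Decompose: A/(s-8) + B/(s+8). A = 1/16, B = -1/16. f(t) = (e^(8t) - e^(-8t))/16

Final answer: (e^(8t) - e^(-8t))/16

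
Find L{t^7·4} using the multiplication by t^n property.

L{4} = 4/s. d^1/ds^1[1/s] = -1/s². d^2/ds^2[1/s] = 2/s^3. d^3/ds^3[1/s] = -6/s^4. d^4/ds^4[1/s] = 24/s^5. d^5/ds^5[1/s] = -120/s^6. d^6/ds^6[1/s] = 720/s^7. d^7/ds^7[1/s] = -5040/s^8. So L{t^7} = (-1)^{7}·-5040/s^8 = 5040/s^8. Then L{t^7·4} = 4·5040/s^8 = 20160/s^8

Final answer: 20160/s^8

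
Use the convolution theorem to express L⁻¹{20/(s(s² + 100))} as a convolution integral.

20/(s(s² + 100)) = (1/s)·(20/(s² + 100)) = L{1}·L{2·sin(10t)}. So f(t) = 1*(2·sin(10t)) = ∫₀ᵗ 2·sin(10τ) dτ

Final answer: ∫₀ᵗ 2·sin(10τ) dτ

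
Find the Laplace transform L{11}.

L{11} = 11 · L{1} = 11/s

Final answer: 11/s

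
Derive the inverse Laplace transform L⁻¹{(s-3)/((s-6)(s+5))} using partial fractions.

Using partial fractions, f(t) = (3e^(6t) + 8e^(-5t))/11

Final answer: (3e^(6t) + 8e^(-5t))/11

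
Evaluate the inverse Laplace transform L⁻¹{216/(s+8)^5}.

L⁻¹{n!/(s-a)^(n+1)} = t^n·e^(at) with n=4, a=-8. So L⁻¹{24/(s+8)^5} = t^4·e^(-8t), and L⁻¹{216/(s+8)^5} = (216/24)·t^4·e^(-8t) = 9·t^4·e^(-8t)

Final answer: 9·t^4·e^(-8t)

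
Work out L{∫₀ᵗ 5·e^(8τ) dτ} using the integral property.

L{∫₀ᵗ f(τ)dτ} = F(s)/s with F(s) = 5/(s-8), so L{∫₀ᵗ 5·e^(8τ) dτ} = 5/(s(s-8))

Final answer: 5/(s(s-8))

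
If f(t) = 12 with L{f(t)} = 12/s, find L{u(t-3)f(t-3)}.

Time shift theorem: L{u(t-a)f(t-a)} = e^(-as)F(s). Here a=3, F(s) = 12/s, so L{u(t-3)f(t-3)} = e^(-3s)·12/s

Final answer: e^(-3s)·12/s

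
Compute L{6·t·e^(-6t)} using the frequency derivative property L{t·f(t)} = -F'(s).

L{e^(-6t)} = 1/(s+6). By frequency derivative: L{t·e^(-6t)} = -d/ds[1/(s+6)] = -(-1)/(s+6)² = 1/(s+6)². Then L{6·t·e^(-6t)} = 6·1/(s+6)² = 6/(s+6)²

Final answer: 6/(s+6)²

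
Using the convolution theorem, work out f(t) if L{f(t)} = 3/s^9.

3/s^9 = (3/s)·(1/s^8) = L{3}·L{t^7/5040}. By convolution, f(t) = 3*t^7/5040 = ∫₀ᵗ 3·τ^7/5040 dτ = 3·t^8/40320

Final answer: 3·t^8/40320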